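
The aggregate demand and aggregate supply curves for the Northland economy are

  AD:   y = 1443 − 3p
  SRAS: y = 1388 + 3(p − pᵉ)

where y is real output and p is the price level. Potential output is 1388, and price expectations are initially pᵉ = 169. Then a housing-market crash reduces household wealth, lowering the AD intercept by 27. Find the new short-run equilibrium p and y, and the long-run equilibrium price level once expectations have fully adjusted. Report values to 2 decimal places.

Short run: p = 89.17, y = 1148.50. Long run: p = 9.33.

AD shifts left: new AD is y = 1416 − 3p. With pᵉ = 169, SRAS is y = 881 + 3p.
Short run: 1416 − 3p = 881 + 3p gives 535 = 6p, so p = 89.17 and y = 1416 − 3p = 1148.50.
y = 1148.50 is below potential 1388; expectations adjust and SRAS shifts right until y = 1388.
Long run: on the new AD curve, 1388 = 1416 − 3p gives p = 9.33.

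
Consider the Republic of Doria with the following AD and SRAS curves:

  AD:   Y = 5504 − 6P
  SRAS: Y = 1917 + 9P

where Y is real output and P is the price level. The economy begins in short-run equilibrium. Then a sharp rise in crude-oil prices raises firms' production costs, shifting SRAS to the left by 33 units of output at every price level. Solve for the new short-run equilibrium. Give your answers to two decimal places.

This is a negative supply shock: SRAS shifts left.
New SRAS: Y = 1884 + 9P.
Set AD = SRAS: 5504 − 6P = 1884 + 9P, so 3620 = 15P and P = 241.33.
Substituting into AD, Y = 4056.00.

P = 241.33, Y = 4056.00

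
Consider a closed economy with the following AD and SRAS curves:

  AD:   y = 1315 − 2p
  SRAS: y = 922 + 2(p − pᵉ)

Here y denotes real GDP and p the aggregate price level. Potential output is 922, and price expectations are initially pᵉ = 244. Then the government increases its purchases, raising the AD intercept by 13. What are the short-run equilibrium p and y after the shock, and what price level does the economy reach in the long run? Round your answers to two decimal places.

Short run: p = 223.50, y = 881.00. Long run: p = 203.00.

AD shifts right: new AD is y = 1328 − 2p. With pᵉ = 244, SRAS is y = 434 + 2p.
Short run: 1328 − 2p = 434 + 2p gives 894 = 4p, so p = 223.50 and y = 1328 − 2p = 881.00.
y = 881.00 is below potential 922; expectations adjust and SRAS shifts right until y = 922.
Long run: on the new AD curve, 922 = 1328 − 2p gives p = 203.00.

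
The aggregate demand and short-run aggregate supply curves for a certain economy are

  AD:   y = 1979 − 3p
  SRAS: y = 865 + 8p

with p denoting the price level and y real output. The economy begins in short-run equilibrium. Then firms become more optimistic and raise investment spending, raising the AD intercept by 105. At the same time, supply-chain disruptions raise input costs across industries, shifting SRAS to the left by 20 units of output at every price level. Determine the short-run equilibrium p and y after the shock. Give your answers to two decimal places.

After both shocks: AD is y = 2084 − 3p and SRAS is y = 845 + 8p.
Setting them equal: 1239 = 11p, so p = 112.64.
Substituting into AD, y = 1746.09.

p = 112.64, y = 1746.09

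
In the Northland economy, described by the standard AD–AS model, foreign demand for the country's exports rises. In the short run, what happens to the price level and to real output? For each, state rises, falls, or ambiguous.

This is a positive demand shock: AD shifts right.
Moving along the upward-sloping SRAS curve, P rises and Y rises.

Price level: rises; output: rises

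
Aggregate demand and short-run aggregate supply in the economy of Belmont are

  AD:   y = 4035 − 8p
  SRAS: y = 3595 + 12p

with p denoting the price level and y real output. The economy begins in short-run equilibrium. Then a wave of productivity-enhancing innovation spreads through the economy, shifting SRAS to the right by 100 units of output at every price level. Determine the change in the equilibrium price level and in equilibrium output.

This is a positive supply shock: SRAS shifts right.
New SRAS: y = 3695 + 12p.
Set AD = SRAS: 4035 − 8p = 3695 + 12p, so 340 = 20p and p = 17.
y = 4035 − 8·17 = 3899.
Initially p = 22, y = 3859, so Δp = -5 and Δy = +40.

Δp = -5, Δy = +40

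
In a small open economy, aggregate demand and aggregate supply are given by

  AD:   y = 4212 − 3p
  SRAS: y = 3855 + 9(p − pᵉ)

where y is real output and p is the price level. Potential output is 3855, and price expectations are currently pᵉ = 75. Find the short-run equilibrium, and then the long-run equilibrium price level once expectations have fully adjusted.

Short run: p = 86, y = 3954. Long run: p = 119.

Short run: with pᵉ = 75, SRAS is y = 3180 + 9p. Setting AD = SRAS gives 1032 = 12p, so p = 86 and y = 4212 − 3·86 = 3954.
Output 3954 is above potential 3855, so over time expected prices rise and SRAS shifts left until y returns to 3855.
Long run: y = 3855 on the AD curve gives 3855 = 4212 − 3p, so p = 119.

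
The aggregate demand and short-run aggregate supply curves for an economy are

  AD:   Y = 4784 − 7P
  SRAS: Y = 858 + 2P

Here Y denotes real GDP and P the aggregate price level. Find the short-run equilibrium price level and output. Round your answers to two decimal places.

P = 436.22, Y = 1730.44

Set AD = SRAS: 4784 − 7P = 858 + 2P, so 3926 = 9P and P = 436.22.
Substituting into AD, Y = 4784 − 7P = 1730.44.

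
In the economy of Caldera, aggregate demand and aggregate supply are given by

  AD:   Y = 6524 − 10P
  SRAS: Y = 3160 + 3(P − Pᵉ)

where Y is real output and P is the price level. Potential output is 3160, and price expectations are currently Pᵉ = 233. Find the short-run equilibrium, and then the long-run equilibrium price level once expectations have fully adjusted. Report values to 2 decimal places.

Short run: P = 312.54, Y = 3398.62. Long run: P = 336.40.

Short run: with Pᵉ = 233, SRAS is Y = 2461 + 3P. Setting AD = SRAS gives 4063 = 13P, so P = 312.54 and Y = 6524 − 10P = 3398.62.
Output 3398.62 is above potential 3160, so over time expected prices rise and SRAS shifts left until Y returns to 3160.
Long run: Y = 3160 on the AD curve gives 3160 = 6524 − 10P, so P = 336.40.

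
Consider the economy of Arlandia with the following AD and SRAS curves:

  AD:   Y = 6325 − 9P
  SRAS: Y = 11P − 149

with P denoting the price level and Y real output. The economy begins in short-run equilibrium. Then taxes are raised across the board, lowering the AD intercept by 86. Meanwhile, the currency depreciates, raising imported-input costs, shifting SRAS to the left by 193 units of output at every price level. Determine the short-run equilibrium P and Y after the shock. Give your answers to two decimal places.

After both shocks: AD is Y = 6239 − 9P and SRAS is Y = 11P − 342.
Setting them equal: 6581 = 20P, so P = 329.05.
Substituting into AD, Y = 3277.55.

P = 329.05, Y = 3277.55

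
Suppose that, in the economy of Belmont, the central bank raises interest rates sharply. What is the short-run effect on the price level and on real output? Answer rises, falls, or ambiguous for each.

Price level: falls; output: falls

This is a negative demand shock: AD shifts left.
Moving along the upward-sloping SRAS curve, P falls and Y falls.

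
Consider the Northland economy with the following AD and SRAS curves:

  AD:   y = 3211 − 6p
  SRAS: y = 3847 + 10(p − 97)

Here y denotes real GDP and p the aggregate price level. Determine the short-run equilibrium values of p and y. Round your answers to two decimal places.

p = 20.88, y = 3085.75

Write SRAS as y = 3847 + 10p − 970 = 2877 + 10p.
Set AD = SRAS: 3211 − 6p = 2877 + 10p, so 334 = 16p and p = 20.88.
Substituting into AD, y = 3211 − 6p = 3085.75.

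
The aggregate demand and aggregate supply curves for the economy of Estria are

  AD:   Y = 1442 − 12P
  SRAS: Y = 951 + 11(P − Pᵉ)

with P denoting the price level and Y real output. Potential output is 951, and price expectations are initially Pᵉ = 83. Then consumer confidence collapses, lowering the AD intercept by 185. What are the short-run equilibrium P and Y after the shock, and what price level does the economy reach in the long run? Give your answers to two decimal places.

AD shifts left: new AD is Y = 1257 − 12P. With Pᵉ = 83, SRAS is Y = 38 + 11P.
Short run: 1257 − 12P = 38 + 11P gives 1219 = 23P, so P = 53.00 and Y = 1257 − 12P = 621.00.
Y = 621.00 is below potential 951; expectations adjust and SRAS shifts right until Y = 951.
Long run: on the new AD curve, 951 = 1257 − 12P gives P = 25.50.

Short run: P = 53.00, Y = 621.00. Long run: P = 25.50.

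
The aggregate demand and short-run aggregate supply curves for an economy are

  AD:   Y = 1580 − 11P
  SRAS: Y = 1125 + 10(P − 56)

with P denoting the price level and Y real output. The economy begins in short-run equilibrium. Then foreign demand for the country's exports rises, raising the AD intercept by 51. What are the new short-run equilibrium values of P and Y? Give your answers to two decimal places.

This is a positive demand shock: AD shifts right.
New AD: Y = 1631 − 11P.
SRAS can be written Y = 565 + 10P.
Set AD = SRAS: 1631 − 11P = 565 + 10P, so 1066 = 21P and P = 50.76.
Substituting into AD, Y = 1072.62.

P = 50.76, Y = 1072.62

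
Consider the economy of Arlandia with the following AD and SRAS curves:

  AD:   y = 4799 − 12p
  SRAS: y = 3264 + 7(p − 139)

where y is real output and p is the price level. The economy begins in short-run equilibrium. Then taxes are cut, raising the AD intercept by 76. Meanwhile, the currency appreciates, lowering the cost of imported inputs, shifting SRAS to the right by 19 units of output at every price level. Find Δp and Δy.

Δp = +3, Δy = +40

After both shocks: AD is y = 4875 − 12p and SRAS is y = 2310 + 7p.
Setting them equal: 2565 = 19p, so p = 135.
y = 4875 − 12·135 = 3255.
Initially p = 132, y = 3215, so Δp = +3 and Δy = +40.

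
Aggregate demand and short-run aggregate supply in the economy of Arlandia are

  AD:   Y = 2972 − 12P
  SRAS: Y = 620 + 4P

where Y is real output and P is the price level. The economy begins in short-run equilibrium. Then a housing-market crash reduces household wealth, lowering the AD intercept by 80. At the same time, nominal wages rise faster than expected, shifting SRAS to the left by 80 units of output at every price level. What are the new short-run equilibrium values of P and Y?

P = 147, Y = 1128

After both shocks: AD is Y = 2892 − 12P and SRAS is Y = 540 + 4P.
Setting them equal: 2352 = 16P, so P = 147.
Y = 2892 − 12·147 = 1128.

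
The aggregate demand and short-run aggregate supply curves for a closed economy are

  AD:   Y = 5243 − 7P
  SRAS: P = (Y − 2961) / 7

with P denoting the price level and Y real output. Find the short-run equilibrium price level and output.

Rearrange SRAS to Y = 2961 + 7P.
Set AD = SRAS: 5243 − 7P = 2961 + 7P, so 2282 = 14P and P = 163.
Then Y = 5243 − 7·163 = 4102.

P = 163, Y = 4102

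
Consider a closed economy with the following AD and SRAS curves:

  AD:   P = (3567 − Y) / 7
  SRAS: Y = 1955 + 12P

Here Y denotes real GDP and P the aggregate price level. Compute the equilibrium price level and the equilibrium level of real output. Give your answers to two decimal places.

Rearrange AD to Y = 3567 − 7P.
Set AD = SRAS: 3567 − 7P = 1955 + 12P, so 1612 = 19P and P = 84.84.
Substituting into AD, Y = 3567 − 7P = 2973.11.

P = 84.84, Y = 2973.11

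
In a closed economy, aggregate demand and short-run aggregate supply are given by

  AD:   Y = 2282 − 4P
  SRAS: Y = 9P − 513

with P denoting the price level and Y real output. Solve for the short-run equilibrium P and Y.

Set AD = SRAS: 2282 − 4P = 9P − 513, so 2795 = 13P and P = 215.
Then Y = 2282 − 4·215 = 1422.

P = 215, Y = 1422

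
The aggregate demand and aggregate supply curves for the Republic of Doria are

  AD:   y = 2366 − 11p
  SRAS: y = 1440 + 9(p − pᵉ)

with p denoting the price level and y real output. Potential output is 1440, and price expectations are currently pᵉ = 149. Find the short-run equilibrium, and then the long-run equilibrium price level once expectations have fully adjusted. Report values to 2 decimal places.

Short run: p = 113.35, y = 1119.15. Long run: p = 84.18.

Short run: with pᵉ = 149, SRAS is y = 99 + 9p. Setting AD = SRAS gives 2267 = 20p, so p = 113.35 and y = 2366 − 11p = 1119.15.
Output 1119.15 is below potential 1440, so over time expected prices fall and SRAS shifts right until y returns to 1440.
Long run: y = 1440 on the AD curve gives 1440 = 2366 − 11p, so p = 84.18.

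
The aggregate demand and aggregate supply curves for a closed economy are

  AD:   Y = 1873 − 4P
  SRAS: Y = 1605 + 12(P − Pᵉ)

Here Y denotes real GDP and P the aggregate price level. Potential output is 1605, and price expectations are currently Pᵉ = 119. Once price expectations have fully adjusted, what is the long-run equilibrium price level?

Short run: with Pᵉ = 119, SRAS is Y = 177 + 12P. Setting AD = SRAS gives 1696 = 16P, so P = 106 and Y = 1873 − 4·106 = 1449.
Output 1449 is below potential 1605, so over time expected prices fall and SRAS shifts right until Y returns to 1605.
Long run: Y = 1605 on the AD curve gives 1605 = 1873 − 4P, so P = 67.

Long-run P = 67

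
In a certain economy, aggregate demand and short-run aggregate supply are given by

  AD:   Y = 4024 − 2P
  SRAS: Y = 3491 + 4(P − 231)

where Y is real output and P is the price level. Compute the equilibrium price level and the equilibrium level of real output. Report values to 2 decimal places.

Write SRAS as Y = 3491 + 4P − 924 = 2567 + 4P.
Set AD = SRAS: 4024 − 2P = 2567 + 4P, so 1457 = 6P and P = 242.83.
Substituting into AD, Y = 4024 − 2P = 3538.33.

P = 242.83, Y = 3538.33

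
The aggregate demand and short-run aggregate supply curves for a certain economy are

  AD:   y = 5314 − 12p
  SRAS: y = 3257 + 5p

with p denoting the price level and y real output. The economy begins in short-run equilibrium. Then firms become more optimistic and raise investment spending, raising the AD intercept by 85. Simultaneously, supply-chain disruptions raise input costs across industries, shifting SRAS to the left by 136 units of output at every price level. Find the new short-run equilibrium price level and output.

p = 134, y = 3791

After both shocks: AD is y = 5399 − 12p and SRAS is y = 3121 + 5p.
Setting them equal: 2278 = 17p, so p = 134.
y = 5399 − 12·134 = 3791.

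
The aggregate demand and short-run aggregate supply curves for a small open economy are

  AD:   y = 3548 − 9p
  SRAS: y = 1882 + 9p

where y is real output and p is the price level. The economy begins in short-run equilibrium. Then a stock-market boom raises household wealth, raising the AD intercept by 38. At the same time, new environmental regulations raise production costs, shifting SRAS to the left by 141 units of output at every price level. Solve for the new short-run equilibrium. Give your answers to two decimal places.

After both shocks: AD is y = 3586 − 9p and SRAS is y = 1741 + 9p.
Setting them equal: 1845 = 18p, so p = 102.50.
Substituting into AD, y = 2663.50.

p = 102.50, y = 2663.50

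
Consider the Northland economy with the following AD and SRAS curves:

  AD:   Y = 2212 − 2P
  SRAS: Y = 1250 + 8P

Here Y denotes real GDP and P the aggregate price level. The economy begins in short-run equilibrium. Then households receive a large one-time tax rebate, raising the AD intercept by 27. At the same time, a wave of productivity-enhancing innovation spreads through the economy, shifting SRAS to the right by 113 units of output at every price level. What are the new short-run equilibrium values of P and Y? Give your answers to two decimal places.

P = 87.60, Y = 2063.80

After both shocks: AD is Y = 2239 − 2P and SRAS is Y = 1363 + 8P.
Setting them equal: 876 = 10P, so P = 87.60.
Substituting into AD, Y = 2063.80.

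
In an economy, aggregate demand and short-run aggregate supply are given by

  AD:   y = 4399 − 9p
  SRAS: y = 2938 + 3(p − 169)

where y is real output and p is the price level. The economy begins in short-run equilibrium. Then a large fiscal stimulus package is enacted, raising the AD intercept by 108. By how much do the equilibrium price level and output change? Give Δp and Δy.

Δp = +9, Δy = +27

This is a positive demand shock: AD shifts right.
New AD: y = 4507 − 9p.
SRAS can be written y = 2431 + 3p.
Set AD = SRAS: 4507 − 9p = 2431 + 3p, so 2076 = 12p and p = 173.
y = 4507 − 9·173 = 2950.
Initially p = 164, y = 2923, so Δp = +9 and Δy = +27.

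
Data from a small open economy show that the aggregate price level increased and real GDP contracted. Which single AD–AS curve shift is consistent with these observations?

P rose and Y fell. An AD shift moves P and Y in the same direction; an SRAS shift moves them in opposite directions.
Here P and Y moved in opposite directions, so the SRAS curve shifted.
Since Y fell, SRAS shifted left.

SRAS shifted left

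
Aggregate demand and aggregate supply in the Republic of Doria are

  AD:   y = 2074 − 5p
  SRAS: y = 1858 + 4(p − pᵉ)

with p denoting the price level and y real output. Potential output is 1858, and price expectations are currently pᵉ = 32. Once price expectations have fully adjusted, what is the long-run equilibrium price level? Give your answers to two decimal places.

Short run: with pᵉ = 32, SRAS is y = 1730 + 4p. Setting AD = SRAS gives 344 = 9p, so p = 38.22 and y = 2074 − 5p = 1882.89.
Output 1882.89 is above potential 1858, so over time expected prices rise and SRAS shifts left until y returns to 1858.
Long run: y = 1858 on the AD curve gives 1858 = 2074 − 5p, so p = 43.20.

Long-run p = 43.20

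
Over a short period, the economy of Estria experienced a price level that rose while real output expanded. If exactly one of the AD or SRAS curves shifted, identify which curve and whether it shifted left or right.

P rose and Y rose. An AD shift moves P and Y in the same direction; an SRAS shift moves them in opposite directions.
Here P and Y moved in the same direction, so the AD curve shifted.
Since Y rose, AD shifted right.

AD shifted right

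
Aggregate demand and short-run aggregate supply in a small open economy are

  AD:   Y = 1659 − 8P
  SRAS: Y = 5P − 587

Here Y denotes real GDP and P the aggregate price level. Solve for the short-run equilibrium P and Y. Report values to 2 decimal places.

Set AD = SRAS: 1659 − 8P = 5P − 587, so 2246 = 13P and P = 172.77.
Substituting into AD, Y = 1659 − 8P = 276.85.

P = 172.77, Y = 276.85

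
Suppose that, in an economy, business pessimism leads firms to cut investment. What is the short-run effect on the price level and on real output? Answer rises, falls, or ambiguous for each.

Price level: falls; output: falls

This is a negative demand shock: AD shifts left.
Moving along the upward-sloping SRAS curve, P falls and Y falls.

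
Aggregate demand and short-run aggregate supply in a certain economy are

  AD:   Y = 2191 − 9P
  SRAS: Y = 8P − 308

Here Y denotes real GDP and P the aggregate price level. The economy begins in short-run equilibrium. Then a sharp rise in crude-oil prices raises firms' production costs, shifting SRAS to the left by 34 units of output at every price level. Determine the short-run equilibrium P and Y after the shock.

This is a negative supply shock: SRAS shifts left.
New SRAS: Y = 8P − 342.
Set AD = SRAS: 2191 − 9P = 8P − 342, so 2533 = 17P and P = 149.
Y = 2191 − 9·149 = 850.

P = 149, Y = 850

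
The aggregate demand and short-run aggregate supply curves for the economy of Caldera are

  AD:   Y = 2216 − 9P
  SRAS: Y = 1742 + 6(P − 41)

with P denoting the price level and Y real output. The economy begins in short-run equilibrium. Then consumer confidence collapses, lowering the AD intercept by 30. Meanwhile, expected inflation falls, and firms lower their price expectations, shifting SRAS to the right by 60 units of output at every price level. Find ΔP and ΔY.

After both shocks: AD is Y = 2186 − 9P and SRAS is Y = 1556 + 6P.
Setting them equal: 630 = 15P, so P = 42.
Y = 2186 − 9·42 = 1808.
Initially P = 48, Y = 1784, so ΔP = -6 and ΔY = +24.

ΔP = -6, ΔY = +24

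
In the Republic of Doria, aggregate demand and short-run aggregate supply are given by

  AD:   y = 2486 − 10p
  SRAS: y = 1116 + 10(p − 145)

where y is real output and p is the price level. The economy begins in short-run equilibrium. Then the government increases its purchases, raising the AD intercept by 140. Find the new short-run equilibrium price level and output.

This is a positive demand shock: AD shifts right.
New AD: y = 2626 − 10p.
SRAS can be written y = 10p − 334.
Set AD = SRAS: 2626 − 10p = 10p − 334, so 2960 = 20p and p = 148.
y = 2626 − 10·148 = 1146.

p = 148, y = 1146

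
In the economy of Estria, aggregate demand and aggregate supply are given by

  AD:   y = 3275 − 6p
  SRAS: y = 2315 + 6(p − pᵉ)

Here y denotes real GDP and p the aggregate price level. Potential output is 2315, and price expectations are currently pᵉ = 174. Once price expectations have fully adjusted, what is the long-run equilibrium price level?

Short run: with pᵉ = 174, SRAS is y = 1271 + 6p. Setting AD = SRAS gives 2004 = 12p, so p = 167 and y = 3275 − 6·167 = 2273.
Output 2273 is below potential 2315, so over time expected prices fall and SRAS shifts right until y returns to 2315.
Long run: y = 2315 on the AD curve gives 2315 = 3275 − 6p, so p = 160.

Long-run p = 160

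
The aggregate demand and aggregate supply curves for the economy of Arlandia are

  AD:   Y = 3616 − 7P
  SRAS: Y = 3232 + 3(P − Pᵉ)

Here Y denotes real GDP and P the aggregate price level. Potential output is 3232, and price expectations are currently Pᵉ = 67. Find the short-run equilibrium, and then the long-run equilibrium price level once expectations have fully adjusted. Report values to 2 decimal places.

Short run: P = 58.50, Y = 3206.50. Long run: P = 54.86.

Short run: with Pᵉ = 67, SRAS is Y = 3031 + 3P. Setting AD = SRAS gives 585 = 10P, so P = 58.50 and Y = 3616 − 7P = 3206.50.
Output 3206.50 is below potential 3232, so over time expected prices fall and SRAS shifts right until Y returns to 3232.
Long run: Y = 3232 on the AD curve gives 3232 = 3616 − 7P, so P = 54.86.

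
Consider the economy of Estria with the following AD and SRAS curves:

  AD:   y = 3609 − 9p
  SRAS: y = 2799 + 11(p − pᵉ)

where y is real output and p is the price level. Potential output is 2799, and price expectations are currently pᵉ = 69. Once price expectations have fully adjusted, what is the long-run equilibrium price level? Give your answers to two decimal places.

Long-run p = 90.00

Short run: with pᵉ = 69, SRAS is y = 2040 + 11p. Setting AD = SRAS gives 1569 = 20p, so p = 78.45 and y = 3609 − 9p = 2902.95.
Output 2902.95 is above potential 2799, so over time expected prices rise and SRAS shifts left until y returns to 2799.
Long run: y = 2799 on the AD curve gives 2799 = 3609 − 9p, so p = 90.00.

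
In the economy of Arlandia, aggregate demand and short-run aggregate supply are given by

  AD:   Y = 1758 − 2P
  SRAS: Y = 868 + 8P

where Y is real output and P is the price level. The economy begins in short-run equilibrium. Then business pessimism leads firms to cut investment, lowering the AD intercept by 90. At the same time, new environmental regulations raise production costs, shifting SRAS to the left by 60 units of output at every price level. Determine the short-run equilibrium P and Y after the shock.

P = 86, Y = 1496

After both shocks: AD is Y = 1668 − 2P and SRAS is Y = 808 + 8P.
Setting them equal: 860 = 10P, so P = 86.
Y = 1668 − 2·86 = 1496.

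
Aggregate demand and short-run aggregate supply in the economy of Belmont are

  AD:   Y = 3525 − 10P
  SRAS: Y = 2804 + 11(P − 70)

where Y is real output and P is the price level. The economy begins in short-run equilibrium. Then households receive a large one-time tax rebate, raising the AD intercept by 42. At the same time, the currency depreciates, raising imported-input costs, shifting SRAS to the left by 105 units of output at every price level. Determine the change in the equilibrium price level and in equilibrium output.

After both shocks: AD is Y = 3567 − 10P and SRAS is Y = 1929 + 11P.
Setting them equal: 1638 = 21P, so P = 78.
Y = 3567 − 10·78 = 2787.
Initially P = 71, Y = 2815, so ΔP = +7 and ΔY = -28.

ΔP = +7, ΔY = -28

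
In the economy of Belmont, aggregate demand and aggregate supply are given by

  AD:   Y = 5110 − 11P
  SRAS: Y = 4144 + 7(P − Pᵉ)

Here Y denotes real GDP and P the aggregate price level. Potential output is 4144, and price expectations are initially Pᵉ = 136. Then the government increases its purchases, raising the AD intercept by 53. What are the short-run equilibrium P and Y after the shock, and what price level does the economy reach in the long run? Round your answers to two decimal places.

AD shifts right: new AD is Y = 5163 − 11P. With Pᵉ = 136, SRAS is Y = 3192 + 7P.
Short run: 5163 − 11P = 3192 + 7P gives 1971 = 18P, so P = 109.50 and Y = 5163 − 11P = 3958.50.
Y = 3958.50 is below potential 4144; expectations adjust and SRAS shifts right until Y = 4144.
Long run: on the new AD curve, 4144 = 5163 − 11P gives P = 92.64.

Short run: P = 109.50, Y = 3958.50. Long run: P = 92.64.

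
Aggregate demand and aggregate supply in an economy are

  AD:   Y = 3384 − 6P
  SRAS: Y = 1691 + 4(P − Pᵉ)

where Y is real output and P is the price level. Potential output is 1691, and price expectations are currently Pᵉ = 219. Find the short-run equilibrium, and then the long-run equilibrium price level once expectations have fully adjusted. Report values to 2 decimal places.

Short run: with Pᵉ = 219, SRAS is Y = 815 + 4P. Setting AD = SRAS gives 2569 = 10P, so P = 256.90 and Y = 3384 − 6P = 1842.60.
Output 1842.60 is above potential 1691, so over time expected prices rise and SRAS shifts left until Y returns to 1691.
Long run: Y = 1691 on the AD curve gives 1691 = 3384 − 6P, so P = 282.17.

Short run: P = 256.90, Y = 1842.60. Long run: P = 282.17.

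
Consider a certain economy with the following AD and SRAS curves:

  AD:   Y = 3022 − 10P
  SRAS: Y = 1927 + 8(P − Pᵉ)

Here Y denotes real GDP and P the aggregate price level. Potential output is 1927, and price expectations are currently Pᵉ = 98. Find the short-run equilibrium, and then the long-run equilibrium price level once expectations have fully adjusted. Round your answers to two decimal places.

Short run: with Pᵉ = 98, SRAS is Y = 1143 + 8P. Setting AD = SRAS gives 1879 = 18P, so P = 104.39 and Y = 3022 − 10P = 1978.11.
Output 1978.11 is above potential 1927, so over time expected prices rise and SRAS shifts left until Y returns to 1927.
Long run: Y = 1927 on the AD curve gives 1927 = 3022 − 10P, so P = 109.50.

Short run: P = 104.39, Y = 1978.11. Long run: P = 109.50.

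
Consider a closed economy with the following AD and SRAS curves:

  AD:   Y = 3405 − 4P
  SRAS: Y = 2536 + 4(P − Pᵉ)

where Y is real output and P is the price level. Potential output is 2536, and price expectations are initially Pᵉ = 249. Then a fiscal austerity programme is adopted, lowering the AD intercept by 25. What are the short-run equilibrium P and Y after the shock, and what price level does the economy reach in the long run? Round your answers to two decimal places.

Short run: P = 230.00, Y = 2460.00. Long run: P = 211.00.

AD shifts left: new AD is Y = 3380 − 4P. With Pᵉ = 249, SRAS is Y = 1540 + 4P.
Short run: 3380 − 4P = 1540 + 4P gives 1840 = 8P, so P = 230.00 and Y = 3380 − 4P = 2460.00.
Y = 2460.00 is below potential 2536; expectations adjust and SRAS shifts right until Y = 2536.
Long run: on the new AD curve, 2536 = 3380 − 4P gives P = 211.00.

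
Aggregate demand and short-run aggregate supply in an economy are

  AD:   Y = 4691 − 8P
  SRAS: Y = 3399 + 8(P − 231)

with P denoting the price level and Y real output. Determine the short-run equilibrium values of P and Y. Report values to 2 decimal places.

P = 196.25, Y = 3121.00

Write SRAS as Y = 3399 + 8P − 1848 = 1551 + 8P.
Set AD = SRAS: 4691 − 8P = 1551 + 8P, so 3140 = 16P and P = 196.25.
Substituting into AD, Y = 4691 − 8P = 3121.00.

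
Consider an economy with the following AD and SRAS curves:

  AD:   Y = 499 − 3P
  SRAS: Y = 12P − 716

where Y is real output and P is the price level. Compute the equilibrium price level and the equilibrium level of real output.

P = 81, Y = 256

Set AD = SRAS: 499 − 3P = 12P − 716, so 1215 = 15P and P = 81.
Then Y = 499 − 3·81 = 256.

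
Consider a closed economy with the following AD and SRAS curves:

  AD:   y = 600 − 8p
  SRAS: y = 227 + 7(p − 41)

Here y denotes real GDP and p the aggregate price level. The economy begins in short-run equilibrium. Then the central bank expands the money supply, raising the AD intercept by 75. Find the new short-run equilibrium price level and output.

p = 49, y = 283

This is a positive demand shock: AD shifts right.
New AD: y = 675 − 8p.
SRAS can be written y = 7p − 60.
Set AD = SRAS: 675 − 8p = 7p − 60, so 735 = 15p and p = 49.
y = 675 − 8·49 = 283.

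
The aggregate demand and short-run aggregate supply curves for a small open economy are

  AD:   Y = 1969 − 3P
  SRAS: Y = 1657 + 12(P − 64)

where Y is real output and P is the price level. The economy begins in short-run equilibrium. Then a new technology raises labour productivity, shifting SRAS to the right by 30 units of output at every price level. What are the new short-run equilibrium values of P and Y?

P = 70, Y = 1759

This is a positive supply shock: SRAS shifts right.
New SRAS: Y = 919 + 12P.
Set AD = SRAS: 1969 − 3P = 919 + 12P, so 1050 = 15P and P = 70.
Y = 1969 − 3·70 = 1759.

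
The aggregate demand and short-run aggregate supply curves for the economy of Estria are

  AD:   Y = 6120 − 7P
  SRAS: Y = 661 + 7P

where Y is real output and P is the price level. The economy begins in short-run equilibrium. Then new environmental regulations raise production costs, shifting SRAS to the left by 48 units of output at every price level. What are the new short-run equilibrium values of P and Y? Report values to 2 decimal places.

This is a negative supply shock: SRAS shifts left.
New SRAS: Y = 613 + 7P.
Set AD = SRAS: 6120 − 7P = 613 + 7P, so 5507 = 14P and P = 393.36.
Substituting into AD, Y = 3366.50.

P = 393.36, Y = 3366.50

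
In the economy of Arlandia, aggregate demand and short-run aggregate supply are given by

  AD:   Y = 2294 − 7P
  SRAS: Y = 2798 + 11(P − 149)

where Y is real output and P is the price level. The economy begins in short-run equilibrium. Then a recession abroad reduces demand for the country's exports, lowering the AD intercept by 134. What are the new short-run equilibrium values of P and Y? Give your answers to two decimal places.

P = 55.61, Y = 1770.72

This is a negative demand shock: AD shifts left.
New AD: Y = 2160 − 7P.
SRAS can be written Y = 1159 + 11P.
Set AD = SRAS: 2160 − 7P = 1159 + 11P, so 1001 = 18P and P = 55.61.
Substituting into AD, Y = 1770.72.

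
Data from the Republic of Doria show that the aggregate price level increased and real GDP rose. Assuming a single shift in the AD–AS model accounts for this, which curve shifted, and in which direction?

P rose and Y rose. An AD shift moves P and Y in the same direction; an SRAS shift moves them in opposite directions.
Here P and Y moved in the same direction, so the AD curve shifted.
Since Y rose, AD shifted right.

AD shifted right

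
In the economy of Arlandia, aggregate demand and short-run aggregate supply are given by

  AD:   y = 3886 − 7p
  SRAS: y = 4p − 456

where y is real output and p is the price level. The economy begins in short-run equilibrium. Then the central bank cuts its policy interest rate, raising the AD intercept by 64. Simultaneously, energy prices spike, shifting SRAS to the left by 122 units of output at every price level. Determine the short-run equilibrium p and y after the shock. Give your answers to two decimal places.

p = 411.64, y = 1068.55

After both shocks: AD is y = 3950 − 7p and SRAS is y = 4p − 578.
Setting them equal: 4528 = 11p, so p = 411.64.
Substituting into AD, y = 1068.55.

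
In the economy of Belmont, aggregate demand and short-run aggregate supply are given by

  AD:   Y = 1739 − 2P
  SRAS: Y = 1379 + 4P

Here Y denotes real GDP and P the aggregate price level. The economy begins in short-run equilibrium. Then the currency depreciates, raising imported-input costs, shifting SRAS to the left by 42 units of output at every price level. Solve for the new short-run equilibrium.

P = 67, Y = 1605

This is a negative supply shock: SRAS shifts left.
New SRAS: Y = 1337 + 4P.
Set AD = SRAS: 1739 − 2P = 1337 + 4P, so 402 = 6P and P = 67.
Y = 1739 − 2·67 = 1605.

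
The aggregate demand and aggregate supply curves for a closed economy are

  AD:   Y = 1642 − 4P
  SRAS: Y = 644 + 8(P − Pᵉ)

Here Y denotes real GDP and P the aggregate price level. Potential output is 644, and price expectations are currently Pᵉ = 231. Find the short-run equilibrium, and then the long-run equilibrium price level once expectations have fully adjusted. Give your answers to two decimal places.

Short run: P = 237.17, Y = 693.33. Long run: P = 249.50.

Short run: with Pᵉ = 231, SRAS is Y = 8P − 1204. Setting AD = SRAS gives 2846 = 12P, so P = 237.17 and Y = 1642 − 4P = 693.33.
Output 693.33 is above potential 644, so over time expected prices rise and SRAS shifts left until Y returns to 644.
Long run: Y = 644 on the AD curve gives 644 = 1642 − 4P, so P = 249.50.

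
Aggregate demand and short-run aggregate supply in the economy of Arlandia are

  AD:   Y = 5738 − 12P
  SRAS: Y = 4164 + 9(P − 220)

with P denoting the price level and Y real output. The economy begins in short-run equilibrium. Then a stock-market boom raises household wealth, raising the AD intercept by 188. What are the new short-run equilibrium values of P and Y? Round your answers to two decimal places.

P = 178.19, Y = 3787.71

This is a positive demand shock: AD shifts right.
New AD: Y = 5926 − 12P.
SRAS can be written Y = 2184 + 9P.
Set AD = SRAS: 5926 − 12P = 2184 + 9P, so 3742 = 21P and P = 178.19.
Substituting into AD, Y = 3787.71.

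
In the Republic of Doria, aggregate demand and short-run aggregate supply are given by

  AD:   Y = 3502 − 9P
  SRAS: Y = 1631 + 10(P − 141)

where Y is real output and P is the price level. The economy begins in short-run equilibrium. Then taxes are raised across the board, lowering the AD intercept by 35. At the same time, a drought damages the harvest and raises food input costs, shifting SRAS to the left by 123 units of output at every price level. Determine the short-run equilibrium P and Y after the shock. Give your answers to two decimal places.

After both shocks: AD is Y = 3467 − 9P and SRAS is Y = 98 + 10P.
Setting them equal: 3369 = 19P, so P = 177.32.
Substituting into AD, Y = 1871.16.

P = 177.32, Y = 1871.16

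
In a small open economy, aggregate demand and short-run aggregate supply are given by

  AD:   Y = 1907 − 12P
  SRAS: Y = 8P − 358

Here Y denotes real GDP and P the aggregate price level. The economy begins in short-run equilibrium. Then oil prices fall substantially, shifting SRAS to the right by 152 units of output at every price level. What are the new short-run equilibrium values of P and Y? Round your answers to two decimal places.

P = 105.65, Y = 639.20

This is a positive supply shock: SRAS shifts right.
New SRAS: Y = 8P − 206.
Set AD = SRAS: 1907 − 12P = 8P − 206, so 2113 = 20P and P = 105.65.
Substituting into AD, Y = 639.20.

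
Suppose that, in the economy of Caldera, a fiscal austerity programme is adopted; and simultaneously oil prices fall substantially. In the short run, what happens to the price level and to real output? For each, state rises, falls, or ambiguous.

The first event is a negative demand shock: AD shifts left, which by itself pushes P down and Y down.
The second is a favourable supply shock: SRAS shifts right, which by itself pushes P down and Y up.
Both shocks push P down, so P falls. The two shocks push Y in opposite directions, so the effect on Y is ambiguous.

Price level: falls; output: ambiguous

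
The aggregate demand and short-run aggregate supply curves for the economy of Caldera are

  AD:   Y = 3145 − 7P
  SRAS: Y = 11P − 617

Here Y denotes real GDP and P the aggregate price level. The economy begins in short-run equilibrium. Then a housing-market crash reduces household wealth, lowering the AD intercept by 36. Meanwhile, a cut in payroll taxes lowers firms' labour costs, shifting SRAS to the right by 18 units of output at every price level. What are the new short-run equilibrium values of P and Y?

P = 206, Y = 1667

After both shocks: AD is Y = 3109 − 7P and SRAS is Y = 11P − 599.
Setting them equal: 3708 = 18P, so P = 206.
Y = 3109 − 7·206 = 1667.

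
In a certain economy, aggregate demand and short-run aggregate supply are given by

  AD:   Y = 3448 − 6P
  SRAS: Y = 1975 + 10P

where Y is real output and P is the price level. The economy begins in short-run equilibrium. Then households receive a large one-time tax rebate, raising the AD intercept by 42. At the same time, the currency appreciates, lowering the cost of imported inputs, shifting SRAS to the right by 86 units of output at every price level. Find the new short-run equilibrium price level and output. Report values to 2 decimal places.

After both shocks: AD is Y = 3490 − 6P and SRAS is Y = 2061 + 10P.
Setting them equal: 1429 = 16P, so P = 89.31.
Substituting into AD, Y = 2954.13.

P = 89.31, Y = 2954.13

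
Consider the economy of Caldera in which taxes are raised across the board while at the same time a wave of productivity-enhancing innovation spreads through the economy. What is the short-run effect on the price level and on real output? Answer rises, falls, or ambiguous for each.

Price level: falls; output: ambiguous

The first event is a negative demand shock: AD shifts left, which by itself pushes P down and Y down.
The second is a favourable supply shock: SRAS shifts right, which by itself pushes P down and Y up.
Both shocks push P down, so P falls. The two shocks push Y in opposite directions, so the effect on Y is ambiguous.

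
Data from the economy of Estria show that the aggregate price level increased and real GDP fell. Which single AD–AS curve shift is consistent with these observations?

SRAS shifted left

P rose and Y fell. An AD shift moves P and Y in the same direction; an SRAS shift moves them in opposite directions.
Here P and Y moved in opposite directions, so the SRAS curve shifted.
Since Y fell, SRAS shifted left.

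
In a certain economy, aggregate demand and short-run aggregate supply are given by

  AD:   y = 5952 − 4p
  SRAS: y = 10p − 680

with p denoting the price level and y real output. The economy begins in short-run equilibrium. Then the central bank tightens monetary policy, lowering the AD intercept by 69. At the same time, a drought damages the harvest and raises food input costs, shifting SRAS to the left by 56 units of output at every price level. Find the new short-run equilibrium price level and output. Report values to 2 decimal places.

After both shocks: AD is y = 5883 − 4p and SRAS is y = 10p − 736.
Setting them equal: 6619 = 14p, so p = 472.79.
Substituting into AD, y = 3991.86.

p = 472.79, y = 3991.86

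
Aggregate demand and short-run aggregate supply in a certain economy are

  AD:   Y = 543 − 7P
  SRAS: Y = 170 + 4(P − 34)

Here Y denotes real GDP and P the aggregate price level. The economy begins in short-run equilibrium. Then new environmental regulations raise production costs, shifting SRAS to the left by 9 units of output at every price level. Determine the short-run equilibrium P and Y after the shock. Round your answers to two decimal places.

This is a negative supply shock: SRAS shifts left.
New SRAS: Y = 25 + 4P.
Set AD = SRAS: 543 − 7P = 25 + 4P, so 518 = 11P and P = 47.09.
Substituting into AD, Y = 213.36.

P = 47.09, Y = 213.36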